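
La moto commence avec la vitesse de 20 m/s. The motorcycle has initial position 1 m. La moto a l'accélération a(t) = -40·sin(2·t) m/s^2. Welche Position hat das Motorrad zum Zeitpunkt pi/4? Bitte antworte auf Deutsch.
Ausgehend von der Beschleunigung a(t) = -40·sin(2·t), nehmen wir 2 Integrale. Mit ∫a(t)dt und Anwendung von v(0) = 20, finden wir v(t) = 20·cos(2·t). Mit ∫v(t)dt und Anwendung von x(0) = 1, finden wir x(t) = 10·sin(2·t) + 1. Wir haben die Position x(t) = 10·sin(2·t) + 1. Durch Einsetzen von t = pi/4: x(pi/4) = 11.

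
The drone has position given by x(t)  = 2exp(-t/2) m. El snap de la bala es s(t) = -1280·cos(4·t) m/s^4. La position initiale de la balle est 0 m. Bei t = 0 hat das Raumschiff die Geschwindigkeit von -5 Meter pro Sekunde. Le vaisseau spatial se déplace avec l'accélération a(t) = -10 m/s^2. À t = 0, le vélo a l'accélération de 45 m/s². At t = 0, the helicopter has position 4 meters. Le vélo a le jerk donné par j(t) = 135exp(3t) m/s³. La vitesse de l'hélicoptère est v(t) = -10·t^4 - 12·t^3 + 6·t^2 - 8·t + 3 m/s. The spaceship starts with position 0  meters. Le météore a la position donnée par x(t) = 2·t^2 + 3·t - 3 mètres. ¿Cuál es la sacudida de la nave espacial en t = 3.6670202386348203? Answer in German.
Wir müssen unsere Gleichung für die Beschleunigung a(t) = -10 1-mal ableiten. Die Ableitung von der Beschleunigung ergibt den Ruck: j(t) = 0. Wir haben den Ruck j(t) = 0. Durch Einsetzen von t = 3.6670202386348203: j(3.6670202386348203) = 0.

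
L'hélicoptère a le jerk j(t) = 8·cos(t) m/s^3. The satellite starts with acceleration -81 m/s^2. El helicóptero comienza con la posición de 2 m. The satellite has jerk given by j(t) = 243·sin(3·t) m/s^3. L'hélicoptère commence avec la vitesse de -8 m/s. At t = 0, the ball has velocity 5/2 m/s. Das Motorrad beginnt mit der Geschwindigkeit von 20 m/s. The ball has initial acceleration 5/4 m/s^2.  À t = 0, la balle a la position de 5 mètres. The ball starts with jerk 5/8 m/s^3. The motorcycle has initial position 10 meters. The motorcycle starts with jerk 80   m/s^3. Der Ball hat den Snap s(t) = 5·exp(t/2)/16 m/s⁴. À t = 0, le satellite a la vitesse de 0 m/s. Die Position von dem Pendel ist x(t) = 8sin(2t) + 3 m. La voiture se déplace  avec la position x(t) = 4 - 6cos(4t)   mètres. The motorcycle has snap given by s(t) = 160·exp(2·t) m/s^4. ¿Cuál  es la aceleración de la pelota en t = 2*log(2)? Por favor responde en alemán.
Ausgehend von dem Snap s(t) = 5·exp(t/2)/16, nehmen wir 2 Integrale. Das Integral von dem Snap, mit j(0) = 5/8, ergibt den Ruck: j(t) = 5·exp(t/2)/8. Die Stammfunktion von dem Ruck, mit a(0) = 5/4, ergibt die Beschleunigung: a(t) = 5·exp(t/2)/4. Aus der Gleichung für die Beschleunigung a(t) = 5·exp(t/2)/4, setzen wir t = 2*log(2) ein und erhalten a = 5/2.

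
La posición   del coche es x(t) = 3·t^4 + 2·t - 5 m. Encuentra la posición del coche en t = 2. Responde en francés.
Nous avons la position x(t) = 3·t^4 + 2·t - 5. En substituant t = 2: x(2) = 47.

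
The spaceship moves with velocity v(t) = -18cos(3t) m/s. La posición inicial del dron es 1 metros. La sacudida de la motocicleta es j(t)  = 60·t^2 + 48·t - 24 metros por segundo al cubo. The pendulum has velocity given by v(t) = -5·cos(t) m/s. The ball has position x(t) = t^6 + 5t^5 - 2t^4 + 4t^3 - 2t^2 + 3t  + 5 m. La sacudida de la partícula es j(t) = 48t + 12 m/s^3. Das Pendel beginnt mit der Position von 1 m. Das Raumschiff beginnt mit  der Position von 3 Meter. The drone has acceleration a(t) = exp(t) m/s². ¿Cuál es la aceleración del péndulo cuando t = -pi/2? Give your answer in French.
Pour résoudre ceci, nous devons prendre 1 dérivée de notre équation de la vitesse v(t) = -5·cos(t). En dérivant la vitesse, nous obtenons l'accélération: a(t) = 5·sin(t). En utilisant a(t) = 5·sin(t) et en substituant t = -pi/2, nous trouvons a = -5.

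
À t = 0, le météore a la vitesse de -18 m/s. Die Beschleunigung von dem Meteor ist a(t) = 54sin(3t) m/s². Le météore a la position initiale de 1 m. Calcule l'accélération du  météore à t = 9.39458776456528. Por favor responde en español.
Tenemos la aceleración a(t) = 54·sin(3·t). Sustituyendo t = 9.39458776456528: a(9.39458776456528) = 4.88412794650029.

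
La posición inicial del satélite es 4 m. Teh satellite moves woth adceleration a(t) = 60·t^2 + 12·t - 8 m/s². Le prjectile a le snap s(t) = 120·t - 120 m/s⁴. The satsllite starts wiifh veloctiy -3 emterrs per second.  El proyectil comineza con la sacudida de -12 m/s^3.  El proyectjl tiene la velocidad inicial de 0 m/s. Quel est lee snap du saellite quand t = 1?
En partant de l'accélération a(t) = 60·t^2 + 12·t - 8, nous prenons 2 dérivées. En prenant d/dt de a(t), nous trouvons j(t) = 120·t + 12. En dérivant le jerk, nous obtenons le snap: s(t) = 120. En utilisant s(t) = 120 et en substituant t = 1, nous trouvons s = 120.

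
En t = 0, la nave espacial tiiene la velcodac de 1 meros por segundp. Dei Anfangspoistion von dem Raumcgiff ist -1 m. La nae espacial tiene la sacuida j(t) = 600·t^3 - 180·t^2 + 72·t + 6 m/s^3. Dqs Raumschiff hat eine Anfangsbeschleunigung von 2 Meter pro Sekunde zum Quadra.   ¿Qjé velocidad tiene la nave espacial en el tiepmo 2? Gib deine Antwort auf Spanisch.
Necesitamos integrar nuestra ecuación de la sacudida j(t) = 600·t^3 - 180·t^2 + 72·t + 6 2 veces. Tomando ∫j(t)dt y aplicando a(0) = 2, encontramos a(t) = 150·t^4 - 60·t^3 + 36·t^2 + 6·t + 2. Tomando ∫a(t)dt y aplicando v(0) = 1, encontramos v(t) = 30·t^5 - 15·t^4 + 12·t^3 + 3·t^2 + 2·t + 1. Usando v(t) = 30·t^5 - 15·t^4 + 12·t^3 + 3·t^2 + 2·t + 1 y sustituyendo t = 2, encontramos v = 833.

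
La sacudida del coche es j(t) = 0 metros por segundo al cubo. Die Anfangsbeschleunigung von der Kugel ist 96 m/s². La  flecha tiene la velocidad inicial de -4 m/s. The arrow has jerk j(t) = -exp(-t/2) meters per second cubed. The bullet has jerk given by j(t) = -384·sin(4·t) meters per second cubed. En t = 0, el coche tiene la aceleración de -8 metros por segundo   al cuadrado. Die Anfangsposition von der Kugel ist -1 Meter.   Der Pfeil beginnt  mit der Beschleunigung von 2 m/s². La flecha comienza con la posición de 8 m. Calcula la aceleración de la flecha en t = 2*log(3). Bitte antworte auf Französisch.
Pour résoudre ceci, nous devons prendre 1 primitive de notre équation du jerk j(t) = -exp(-t/2). La primitive du jerk est l'accélération. En utilisant a(0) = 2, nous obtenons a(t) = 2·exp(-t/2). De l'équation de l'accélération a(t) = 2·exp(-t/2), nous substituons t = 2*log(3) pour obtenir a = 2/3.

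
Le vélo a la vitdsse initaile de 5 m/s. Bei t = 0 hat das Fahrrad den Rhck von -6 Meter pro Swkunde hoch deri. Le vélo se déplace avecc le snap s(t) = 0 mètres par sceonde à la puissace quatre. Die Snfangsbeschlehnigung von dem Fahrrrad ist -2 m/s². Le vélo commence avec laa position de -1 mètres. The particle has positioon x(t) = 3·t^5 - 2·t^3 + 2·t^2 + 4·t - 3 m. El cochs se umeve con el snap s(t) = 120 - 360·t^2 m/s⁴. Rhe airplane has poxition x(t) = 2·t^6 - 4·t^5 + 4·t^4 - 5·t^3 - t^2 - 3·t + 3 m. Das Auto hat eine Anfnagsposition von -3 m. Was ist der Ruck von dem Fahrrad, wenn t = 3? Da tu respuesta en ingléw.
Starting from snap s(t) = 0, we take 1 integral. Finding the integral of s(t) and using j(0) = -6: j(t) = -6. From the given jerk equation j(t) = -6, we substitute t = 3 to get j = -6.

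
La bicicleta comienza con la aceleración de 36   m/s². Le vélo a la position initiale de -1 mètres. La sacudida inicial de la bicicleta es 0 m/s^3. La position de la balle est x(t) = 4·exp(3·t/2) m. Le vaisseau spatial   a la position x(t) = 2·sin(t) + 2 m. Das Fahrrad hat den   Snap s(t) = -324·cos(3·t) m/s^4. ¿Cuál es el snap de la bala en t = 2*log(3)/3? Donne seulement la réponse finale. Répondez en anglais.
The snap at t = 2*log(3)/3 is s = 243/4.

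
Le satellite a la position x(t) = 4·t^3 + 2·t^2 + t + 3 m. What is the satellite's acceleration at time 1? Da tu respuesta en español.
Para resolver esto, necesitamos tomar 2 derivadas de nuestra ecuación de la posición x(t) = 4·t^3 + 2·t^2 + t + 3. Derivando la posición, obtenemos la velocidad: v(t) = 12·t^2 + 4·t + 1. Tomando d/dt de v(t), encontramos a(t) = 24·t + 4. Tenemos la aceleración a(t) = 24·t + 4. Sustituyendo t = 1: a(1) = 28.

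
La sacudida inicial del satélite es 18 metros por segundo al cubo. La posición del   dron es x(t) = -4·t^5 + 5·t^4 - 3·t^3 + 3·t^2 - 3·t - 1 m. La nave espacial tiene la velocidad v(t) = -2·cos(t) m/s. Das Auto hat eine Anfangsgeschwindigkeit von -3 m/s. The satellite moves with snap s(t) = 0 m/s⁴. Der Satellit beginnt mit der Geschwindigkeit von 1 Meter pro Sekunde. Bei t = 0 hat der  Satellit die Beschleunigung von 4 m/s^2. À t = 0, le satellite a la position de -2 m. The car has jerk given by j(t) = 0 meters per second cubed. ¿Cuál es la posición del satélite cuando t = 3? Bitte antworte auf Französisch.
En partant du snap s(t) = 0, nous prenons 4 primitives. En intégrant le snap et en utilisant la condition initiale j(0) = 18, nous obtenons j(t) = 18. En prenant ∫j(t)dt et en appliquant a(0) = 4, nous trouvons a(t) = 18·t + 4. L'intégrale de l'accélération, avec v(0) = 1, donne la vitesse: v(t) = 9·t^2 + 4·t + 1. En prenant ∫v(t)dt et en appliquant x(0) = -2, nous trouvons x(t) = 3·t^3 + 2·t^2 + t - 2. De l'équation de la position x(t) = 3·t^3 + 2·t^2 + t - 2, nous substituons t = 3 pour obtenir x = 100.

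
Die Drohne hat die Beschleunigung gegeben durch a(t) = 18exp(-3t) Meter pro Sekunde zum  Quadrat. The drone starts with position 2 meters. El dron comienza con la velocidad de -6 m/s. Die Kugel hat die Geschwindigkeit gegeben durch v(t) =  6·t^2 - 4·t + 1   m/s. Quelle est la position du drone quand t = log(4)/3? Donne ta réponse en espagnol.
Para resolver esto, necesitamos tomar 2 integrales de nuestra ecuación de la aceleración a(t) = 18·exp(-3·t). La integral de la aceleración, con v(0) = -6, da la velocidad: v(t) = -6·exp(-3·t). La integral de la velocidad, con x(0) = 2, da la posición: x(t) = 2·exp(-3·t). Usando x(t) = 2·exp(-3·t) y sustituyendo t = log(4)/3, encontramos x = 1/2.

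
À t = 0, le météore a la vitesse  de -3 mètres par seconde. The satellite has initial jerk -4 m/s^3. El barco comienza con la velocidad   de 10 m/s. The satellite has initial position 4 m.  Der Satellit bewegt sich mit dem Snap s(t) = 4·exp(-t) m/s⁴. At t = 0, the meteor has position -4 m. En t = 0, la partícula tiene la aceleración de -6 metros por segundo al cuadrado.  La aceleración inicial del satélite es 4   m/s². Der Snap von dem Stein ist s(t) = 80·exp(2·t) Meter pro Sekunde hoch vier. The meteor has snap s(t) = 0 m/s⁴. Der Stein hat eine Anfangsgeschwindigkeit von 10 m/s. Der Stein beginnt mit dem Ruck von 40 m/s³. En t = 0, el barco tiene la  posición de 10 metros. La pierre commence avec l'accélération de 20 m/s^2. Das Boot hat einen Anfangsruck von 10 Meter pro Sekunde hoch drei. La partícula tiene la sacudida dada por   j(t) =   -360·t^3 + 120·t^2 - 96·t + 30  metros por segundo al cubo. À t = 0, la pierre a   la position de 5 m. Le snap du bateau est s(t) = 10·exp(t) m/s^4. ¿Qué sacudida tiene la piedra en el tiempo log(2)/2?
Para resolver esto, necesitamos tomar 1 antiderivada de nuestra ecuación del snap s(t) = 80·exp(2·t). Integrando el snap y usando la condición inicial j(0) = 40, obtenemos j(t) = 40·exp(2·t). Tenemos la sacudida j(t) = 40·exp(2·t). Sustituyendo t = log(2)/2: j(log(2)/2) = 80.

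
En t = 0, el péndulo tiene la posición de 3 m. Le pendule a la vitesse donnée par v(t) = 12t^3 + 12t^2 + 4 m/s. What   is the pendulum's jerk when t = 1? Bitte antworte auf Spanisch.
Para resolver esto, necesitamos tomar 2 derivadas de nuestra ecuación de la velocidad v(t) = 12·t^3 + 12·t^2 + 4. La derivada de la velocidad da la aceleración: a(t) = 36·t^2 + 24·t. Derivando la aceleración, obtenemos la sacudida: j(t) = 72·t + 24. De la ecuación de la sacudida j(t) = 72·t + 24, sustituimos t = 1 para obtener j = 96.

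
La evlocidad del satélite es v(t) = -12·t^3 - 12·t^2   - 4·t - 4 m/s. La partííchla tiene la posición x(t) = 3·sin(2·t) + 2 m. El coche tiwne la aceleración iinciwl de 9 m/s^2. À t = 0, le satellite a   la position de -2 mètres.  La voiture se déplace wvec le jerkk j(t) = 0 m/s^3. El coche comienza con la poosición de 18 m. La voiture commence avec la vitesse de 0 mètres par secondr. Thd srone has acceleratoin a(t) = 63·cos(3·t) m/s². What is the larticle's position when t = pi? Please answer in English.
We have position x(t) = 3·sin(2·t) + 2. Substituting t = pi: x(pi) = 2.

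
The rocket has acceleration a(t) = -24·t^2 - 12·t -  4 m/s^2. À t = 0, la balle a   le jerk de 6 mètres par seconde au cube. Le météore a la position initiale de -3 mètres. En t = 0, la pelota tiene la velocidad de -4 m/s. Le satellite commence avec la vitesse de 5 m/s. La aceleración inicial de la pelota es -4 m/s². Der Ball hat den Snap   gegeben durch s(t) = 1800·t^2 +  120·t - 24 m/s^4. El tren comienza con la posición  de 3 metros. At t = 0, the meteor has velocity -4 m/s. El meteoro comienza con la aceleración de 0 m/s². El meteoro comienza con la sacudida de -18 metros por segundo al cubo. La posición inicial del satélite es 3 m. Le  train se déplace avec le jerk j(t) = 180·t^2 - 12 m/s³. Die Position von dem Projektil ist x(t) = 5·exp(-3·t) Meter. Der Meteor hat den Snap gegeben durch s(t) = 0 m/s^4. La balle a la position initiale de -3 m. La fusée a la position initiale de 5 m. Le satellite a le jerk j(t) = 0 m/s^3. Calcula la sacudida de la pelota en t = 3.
Partiendo del snap s(t) = 1800·t^2 + 120·t - 24, tomamos 1 integral. Tomando ∫s(t)dt y aplicando j(0) = 6, encontramos j(t) = 600·t^3 + 60·t^2 - 24·t + 6. Usando j(t) = 600·t^3 + 60·t^2 - 24·t + 6 y sustituyendo t = 3, encontramos j = 16674.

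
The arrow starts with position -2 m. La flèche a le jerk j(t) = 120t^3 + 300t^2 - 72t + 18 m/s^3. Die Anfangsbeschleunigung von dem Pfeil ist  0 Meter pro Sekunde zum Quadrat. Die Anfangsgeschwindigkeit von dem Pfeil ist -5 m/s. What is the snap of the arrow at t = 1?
We must differentiate our jerk equation j(t) = 120·t^3 + 300·t^2 - 72·t + 18 1 time. Taking d/dt of j(t), we find s(t) = 360·t^2 + 600·t - 72. From the given snap equation s(t) = 360·t^2 + 600·t - 72, we substitute t = 1 to get s = 888.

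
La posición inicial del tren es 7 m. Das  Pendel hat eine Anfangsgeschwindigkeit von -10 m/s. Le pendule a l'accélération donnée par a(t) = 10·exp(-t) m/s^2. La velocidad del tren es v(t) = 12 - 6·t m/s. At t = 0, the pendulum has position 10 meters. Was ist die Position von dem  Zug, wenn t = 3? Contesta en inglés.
We must find the antiderivative of our velocity equation v(t) = 12 - 6·t 1 time. Finding the integral of v(t) and using x(0) = 7: x(t) = -3·t^2 + 12·t + 7. We have position x(t) = -3·t^2 + 12·t + 7. Substituting t = 3: x(3) = 16.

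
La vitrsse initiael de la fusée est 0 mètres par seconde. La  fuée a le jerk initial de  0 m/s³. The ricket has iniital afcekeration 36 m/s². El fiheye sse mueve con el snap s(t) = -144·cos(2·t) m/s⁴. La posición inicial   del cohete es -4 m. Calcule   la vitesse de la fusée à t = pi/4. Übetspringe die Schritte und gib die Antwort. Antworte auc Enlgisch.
At t = pi/4, v = 18.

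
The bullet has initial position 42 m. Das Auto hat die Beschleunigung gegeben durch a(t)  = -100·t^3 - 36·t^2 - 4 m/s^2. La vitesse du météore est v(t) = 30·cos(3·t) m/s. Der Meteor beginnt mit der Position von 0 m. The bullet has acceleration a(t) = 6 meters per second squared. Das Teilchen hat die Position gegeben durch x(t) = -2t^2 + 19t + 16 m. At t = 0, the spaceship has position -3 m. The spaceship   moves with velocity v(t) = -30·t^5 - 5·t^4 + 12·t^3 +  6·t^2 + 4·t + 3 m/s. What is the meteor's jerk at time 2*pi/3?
To solve this, we need to take 2 derivatives of our velocity equation v(t) = 30·cos(3·t). The derivative of velocity gives acceleration: a(t) = -90·sin(3·t). Differentiating acceleration, we get jerk: j(t) = -270·cos(3·t). We have jerk j(t) = -270·cos(3·t). Substituting t = 2*pi/3: j(2*pi/3) = -270.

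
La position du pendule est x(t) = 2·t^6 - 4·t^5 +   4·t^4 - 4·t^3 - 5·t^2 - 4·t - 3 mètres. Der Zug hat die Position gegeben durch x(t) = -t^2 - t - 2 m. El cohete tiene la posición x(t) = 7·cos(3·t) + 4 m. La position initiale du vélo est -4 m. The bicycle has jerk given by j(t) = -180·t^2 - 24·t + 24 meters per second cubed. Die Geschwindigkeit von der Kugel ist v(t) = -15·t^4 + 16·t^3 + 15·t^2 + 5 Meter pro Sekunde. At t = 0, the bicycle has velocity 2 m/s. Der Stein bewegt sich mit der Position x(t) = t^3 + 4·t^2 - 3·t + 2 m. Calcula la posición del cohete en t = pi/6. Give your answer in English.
We have position x(t) = 7·cos(3·t) + 4. Substituting t = pi/6: x(pi/6) = 4.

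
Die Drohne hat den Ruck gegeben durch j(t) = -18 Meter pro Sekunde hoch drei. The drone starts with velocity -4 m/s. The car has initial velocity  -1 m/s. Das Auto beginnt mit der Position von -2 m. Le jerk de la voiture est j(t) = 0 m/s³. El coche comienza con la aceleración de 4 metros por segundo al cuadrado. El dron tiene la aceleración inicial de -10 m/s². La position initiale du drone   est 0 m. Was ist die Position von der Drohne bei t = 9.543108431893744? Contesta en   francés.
Nous devons trouver la primitive de notre équation du jerk j(t) = -18 3 fois. En intégrant le jerk et en utilisant la condition initiale a(0) = -10, nous obtenons a(t) = -18·t - 10. En prenant ∫a(t)dt et en appliquant v(0) = -4, nous trouvons v(t) = -9·t^2 - 10·t - 4. En intégrant la vitesse et en utilisant la condition initiale x(0) = 0, nous obtenons x(t) = -3·t^3 - 5·t^2 - 4·t. En utilisant x(t) = -3·t^3 - 5·t^2 - 4·t et en substituant t = 9.543108431893744, nous trouvons x = -3100.82597838262.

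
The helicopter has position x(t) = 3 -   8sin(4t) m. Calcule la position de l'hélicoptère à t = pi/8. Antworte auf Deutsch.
Wir haben die Position x(t) = 3 - 8·sin(4·t). Durch Einsetzen von t = pi/8: x(pi/8) = -5.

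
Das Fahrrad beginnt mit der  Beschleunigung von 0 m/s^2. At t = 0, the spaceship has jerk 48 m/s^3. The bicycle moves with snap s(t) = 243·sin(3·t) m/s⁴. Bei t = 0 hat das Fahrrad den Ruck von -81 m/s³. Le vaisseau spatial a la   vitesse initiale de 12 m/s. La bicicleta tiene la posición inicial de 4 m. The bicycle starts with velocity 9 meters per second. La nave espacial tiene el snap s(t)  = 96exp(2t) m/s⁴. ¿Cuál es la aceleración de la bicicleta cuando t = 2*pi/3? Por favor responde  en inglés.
We must find the integral of our snap equation s(t) = 243·sin(3·t) 2 times. The antiderivative of snap is jerk. Using j(0) = -81, we get j(t) = -81·cos(3·t). Taking ∫j(t)dt and applying a(0) = 0, we find a(t) = -27·sin(3·t). We have acceleration a(t) = -27·sin(3·t). Substituting t = 2*pi/3: a(2*pi/3) = 0.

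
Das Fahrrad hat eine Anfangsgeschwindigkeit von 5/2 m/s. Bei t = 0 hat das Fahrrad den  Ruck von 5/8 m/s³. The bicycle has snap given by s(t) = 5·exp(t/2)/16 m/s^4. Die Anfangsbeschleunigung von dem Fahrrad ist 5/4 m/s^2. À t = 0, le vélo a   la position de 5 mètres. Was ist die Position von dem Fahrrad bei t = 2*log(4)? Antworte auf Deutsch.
Um dies zu lösen, müssen wir 4 Stammfunktionen unserer Gleichung für den Snap s(t) = 5·exp(t/2)/16 finden. Die Stammfunktion von dem Snap, mit j(0) = 5/8, ergibt den Ruck: j(t) = 5·exp(t/2)/8. Die Stammfunktion von dem Ruck, mit a(0) = 5/4, ergibt die Beschleunigung: a(t) = 5·exp(t/2)/4. Durch Integration von der Beschleunigung und Verwendung der Anfangsbedingung v(0) = 5/2, erhalten wir v(t) = 5·exp(t/2)/2. Das Integral von der Geschwindigkeit ist die Position. Mit x(0) = 5 erhalten wir x(t) = 5·exp(t/2). Mit x(t) = 5·exp(t/2) und Einsetzen von t = 2*log(4), finden wir x = 20.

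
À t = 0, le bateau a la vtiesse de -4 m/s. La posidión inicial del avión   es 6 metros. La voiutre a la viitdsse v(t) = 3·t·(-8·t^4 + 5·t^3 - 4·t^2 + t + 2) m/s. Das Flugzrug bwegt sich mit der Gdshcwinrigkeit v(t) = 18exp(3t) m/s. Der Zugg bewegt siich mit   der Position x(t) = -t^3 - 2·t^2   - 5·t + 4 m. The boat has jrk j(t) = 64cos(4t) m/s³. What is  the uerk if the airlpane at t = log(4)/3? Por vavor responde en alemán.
Ausgehend von der Geschwindigkeit v(t) = 18·exp(3·t), nehmen wir 2 Ableitungen. Mit d/dt von v(t) finden wir a(t) = 54·exp(3·t). Die Ableitung von der Beschleunigung ergibt den Ruck: j(t) = 162·exp(3·t). Aus der Gleichung für den Ruck j(t) = 162·exp(3·t), setzen wir t = log(4)/3 ein und erhalten j = 648.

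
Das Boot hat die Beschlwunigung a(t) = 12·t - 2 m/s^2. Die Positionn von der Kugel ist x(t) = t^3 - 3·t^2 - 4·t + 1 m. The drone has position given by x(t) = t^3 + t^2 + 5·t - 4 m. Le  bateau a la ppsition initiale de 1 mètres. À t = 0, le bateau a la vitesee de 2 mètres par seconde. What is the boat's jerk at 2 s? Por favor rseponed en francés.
Nous devons dériver notre équation de l'accélération a(t) = 12·t - 2 1 fois. La dérivée de l'accélération donne le jerk: j(t) = 12. Nous avons le jerk j(t) = 12. En substituant t = 2: j(2) = 12.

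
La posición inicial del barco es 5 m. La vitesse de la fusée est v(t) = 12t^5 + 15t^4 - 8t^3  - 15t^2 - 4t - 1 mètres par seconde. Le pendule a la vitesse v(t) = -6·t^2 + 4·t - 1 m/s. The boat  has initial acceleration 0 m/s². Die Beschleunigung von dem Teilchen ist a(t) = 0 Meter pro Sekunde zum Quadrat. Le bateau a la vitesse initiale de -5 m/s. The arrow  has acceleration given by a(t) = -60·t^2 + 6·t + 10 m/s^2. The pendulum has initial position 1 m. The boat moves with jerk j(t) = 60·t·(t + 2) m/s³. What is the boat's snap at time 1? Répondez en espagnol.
Partiendo de la sacudida j(t) = 60·t·(t + 2), tomamos 1 derivada. Tomando d/dt de j(t), encontramos s(t) = 120·t + 120. Usando s(t) = 120·t + 120 y sustituyendo t = 1, encontramos s = 240.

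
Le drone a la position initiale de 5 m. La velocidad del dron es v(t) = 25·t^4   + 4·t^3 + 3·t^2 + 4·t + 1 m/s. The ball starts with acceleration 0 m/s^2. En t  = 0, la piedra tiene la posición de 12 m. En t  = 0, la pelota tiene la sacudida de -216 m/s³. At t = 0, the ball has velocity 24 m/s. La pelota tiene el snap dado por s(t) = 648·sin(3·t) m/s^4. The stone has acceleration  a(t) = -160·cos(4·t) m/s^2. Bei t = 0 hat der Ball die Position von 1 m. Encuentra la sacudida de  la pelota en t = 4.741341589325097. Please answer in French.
Nous devons intégrer notre équation du snap s(t) = 648·sin(3·t) 1 fois. La primitive du snap est le jerk. En utilisant j(0) = -216, nous obtenons j(t) = -216·cos(3·t). En utilisant j(t) = -216·cos(3·t) et en substituant t = 4.741341589325097, nous trouvons j = 18.7377094122255.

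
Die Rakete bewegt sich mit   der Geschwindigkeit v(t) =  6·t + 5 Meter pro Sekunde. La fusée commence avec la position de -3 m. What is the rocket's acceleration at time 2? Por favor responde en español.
Debemos derivar nuestra ecuación de la velocidad v(t) = 6·t + 5 1 vez. Derivando la velocidad, obtenemos la aceleración: a(t) = 6. De la ecuación de la aceleración a(t) = 6, sustituimos t = 2 para obtener a = 6.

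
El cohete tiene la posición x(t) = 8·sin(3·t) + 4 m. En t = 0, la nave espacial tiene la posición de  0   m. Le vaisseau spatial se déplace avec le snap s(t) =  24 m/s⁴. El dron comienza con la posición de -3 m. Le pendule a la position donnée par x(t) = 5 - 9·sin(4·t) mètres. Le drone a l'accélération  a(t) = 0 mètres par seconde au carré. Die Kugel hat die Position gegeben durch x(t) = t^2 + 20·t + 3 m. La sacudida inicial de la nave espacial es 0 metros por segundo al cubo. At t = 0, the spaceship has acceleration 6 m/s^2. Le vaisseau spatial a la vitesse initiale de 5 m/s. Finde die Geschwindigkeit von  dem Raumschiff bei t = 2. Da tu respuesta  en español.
Necesitamos integrar nuestra ecuación del snap s(t) = 24 3 veces. Integrando el snap y usando la condición inicial j(0) = 0, obtenemos j(t) = 24·t. La antiderivada de la sacudida, con a(0) = 6, da la aceleración: a(t) = 12·t^2 + 6. Tomando ∫a(t)dt y aplicando v(0) = 5, encontramos v(t) = 4·t^3 + 6·t + 5. Usando v(t) = 4·t^3 + 6·t + 5 y sustituyendo t = 2, encontramos v = 49.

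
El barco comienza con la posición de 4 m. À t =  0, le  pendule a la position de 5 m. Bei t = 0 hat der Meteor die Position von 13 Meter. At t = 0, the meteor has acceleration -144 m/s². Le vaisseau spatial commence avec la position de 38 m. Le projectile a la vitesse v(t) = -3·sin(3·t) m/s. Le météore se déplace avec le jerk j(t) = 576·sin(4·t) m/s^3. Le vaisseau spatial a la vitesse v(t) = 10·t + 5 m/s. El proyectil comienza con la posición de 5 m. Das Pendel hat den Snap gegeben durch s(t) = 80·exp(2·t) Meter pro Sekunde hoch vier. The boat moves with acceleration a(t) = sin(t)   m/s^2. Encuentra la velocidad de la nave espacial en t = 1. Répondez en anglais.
Using v(t) = 10·t + 5 and substituting t = 1, we find v = 15.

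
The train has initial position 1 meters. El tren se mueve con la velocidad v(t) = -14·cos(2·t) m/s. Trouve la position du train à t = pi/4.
Nous devons trouver la primitive de notre équation de la vitesse v(t) = -14·cos(2·t) 1 fois. L'intégrale de la vitesse est la position. En utilisant x(0) = 1, nous obtenons x(t) = 1 - 7·sin(2·t). Nous avons la position x(t) = 1 - 7·sin(2·t). En substituant t = pi/4: x(pi/4) = -6.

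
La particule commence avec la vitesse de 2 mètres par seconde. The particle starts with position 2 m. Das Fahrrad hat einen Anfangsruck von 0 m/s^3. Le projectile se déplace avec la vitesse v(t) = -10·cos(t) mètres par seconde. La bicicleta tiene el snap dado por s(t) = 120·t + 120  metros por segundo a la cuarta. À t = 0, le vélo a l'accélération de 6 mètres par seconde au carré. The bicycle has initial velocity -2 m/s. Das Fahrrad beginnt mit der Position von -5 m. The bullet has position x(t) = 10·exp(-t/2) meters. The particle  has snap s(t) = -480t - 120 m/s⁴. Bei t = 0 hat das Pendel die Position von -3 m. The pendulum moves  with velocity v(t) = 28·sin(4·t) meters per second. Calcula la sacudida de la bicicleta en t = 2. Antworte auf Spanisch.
Partiendo del snap s(t) = 120·t + 120, tomamos 1 antiderivada. Integrando el snap y usando la condición inicial j(0) = 0, obtenemos j(t) = 60·t·(t + 2). Tenemos la sacudida j(t) = 60·t·(t + 2). Sustituyendo t = 2: j(2) = 480.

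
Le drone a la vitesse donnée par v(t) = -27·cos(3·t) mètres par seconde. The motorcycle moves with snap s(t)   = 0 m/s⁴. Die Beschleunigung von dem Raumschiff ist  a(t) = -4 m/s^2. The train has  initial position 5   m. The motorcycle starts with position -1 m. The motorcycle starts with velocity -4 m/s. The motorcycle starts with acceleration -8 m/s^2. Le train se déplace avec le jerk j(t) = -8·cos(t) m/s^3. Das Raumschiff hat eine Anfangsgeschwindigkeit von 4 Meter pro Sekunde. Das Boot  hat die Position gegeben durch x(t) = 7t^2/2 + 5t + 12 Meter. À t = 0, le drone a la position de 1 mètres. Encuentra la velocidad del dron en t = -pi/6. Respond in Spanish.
Tenemos la velocidad v(t) = -27·cos(3·t). Sustituyendo t = -pi/6: v(-pi/6) = 0.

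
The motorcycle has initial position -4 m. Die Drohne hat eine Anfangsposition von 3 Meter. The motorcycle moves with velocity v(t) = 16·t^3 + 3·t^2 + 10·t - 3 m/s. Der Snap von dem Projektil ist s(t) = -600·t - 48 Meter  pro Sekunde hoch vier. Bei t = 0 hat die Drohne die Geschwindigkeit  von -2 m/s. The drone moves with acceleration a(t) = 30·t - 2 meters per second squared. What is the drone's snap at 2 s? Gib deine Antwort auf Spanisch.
Partiendo de la aceleración a(t) = 30·t - 2, tomamos 2 derivadas. Derivando la aceleración, obtenemos la sacudida: j(t) = 30. La derivada de la sacudida da el snap: s(t) = 0. Usando s(t) = 0 y sustituyendo t = 2, encontramos s = 0.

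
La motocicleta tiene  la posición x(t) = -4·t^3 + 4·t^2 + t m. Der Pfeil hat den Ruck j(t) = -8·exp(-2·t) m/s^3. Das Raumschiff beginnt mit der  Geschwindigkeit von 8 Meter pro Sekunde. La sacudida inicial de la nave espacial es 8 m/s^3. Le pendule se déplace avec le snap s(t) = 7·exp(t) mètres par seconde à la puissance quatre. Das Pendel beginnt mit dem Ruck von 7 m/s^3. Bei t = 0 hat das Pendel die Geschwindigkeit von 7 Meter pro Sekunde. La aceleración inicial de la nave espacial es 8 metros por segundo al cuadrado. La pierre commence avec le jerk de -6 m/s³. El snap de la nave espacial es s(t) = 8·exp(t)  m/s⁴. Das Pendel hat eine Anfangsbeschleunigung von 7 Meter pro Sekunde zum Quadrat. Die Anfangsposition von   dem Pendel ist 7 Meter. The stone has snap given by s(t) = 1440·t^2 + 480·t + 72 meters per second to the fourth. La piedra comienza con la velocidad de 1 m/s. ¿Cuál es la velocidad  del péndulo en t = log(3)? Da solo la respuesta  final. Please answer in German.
Die Geschwindigkeit bei t = log(3) ist v = 21.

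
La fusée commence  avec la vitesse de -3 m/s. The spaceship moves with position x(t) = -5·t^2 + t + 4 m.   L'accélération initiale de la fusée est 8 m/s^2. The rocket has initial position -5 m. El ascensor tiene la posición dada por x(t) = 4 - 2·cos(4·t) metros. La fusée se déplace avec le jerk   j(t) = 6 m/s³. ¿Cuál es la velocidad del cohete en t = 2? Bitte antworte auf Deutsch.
Wir müssen unsere Gleichung für den Ruck j(t) = 6 2-mal integrieren. Mit ∫j(t)dt und Anwendung von a(0) = 8, finden wir a(t) = 6·t + 8. Durch Integration von der Beschleunigung und Verwendung der Anfangsbedingung v(0) = -3, erhalten wir v(t) = 3·t^2 + 8·t - 3. Wir haben die Geschwindigkeit v(t) = 3·t^2 + 8·t - 3. Durch Einsetzen von t = 2: v(2) = 25.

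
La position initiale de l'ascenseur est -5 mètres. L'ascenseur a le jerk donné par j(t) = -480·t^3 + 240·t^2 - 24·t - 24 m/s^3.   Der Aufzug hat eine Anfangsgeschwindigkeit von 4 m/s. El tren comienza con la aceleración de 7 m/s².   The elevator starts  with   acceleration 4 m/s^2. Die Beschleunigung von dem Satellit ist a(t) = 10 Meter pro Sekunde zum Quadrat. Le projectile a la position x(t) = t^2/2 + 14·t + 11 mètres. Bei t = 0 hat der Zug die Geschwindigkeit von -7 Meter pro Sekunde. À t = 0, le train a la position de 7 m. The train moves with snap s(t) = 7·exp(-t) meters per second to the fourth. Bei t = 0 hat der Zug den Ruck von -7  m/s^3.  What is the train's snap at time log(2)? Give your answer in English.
Using s(t) = 7·exp(-t) and substituting t = log(2), we find s = 7/2.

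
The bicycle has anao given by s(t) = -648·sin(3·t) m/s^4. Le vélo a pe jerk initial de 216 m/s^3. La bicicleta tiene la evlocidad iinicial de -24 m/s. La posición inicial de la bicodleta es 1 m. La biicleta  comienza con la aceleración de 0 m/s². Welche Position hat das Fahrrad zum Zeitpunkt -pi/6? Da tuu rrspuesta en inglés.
We need to integrate our snap equation s(t) = -648·sin(3·t) 4 times. Taking ∫s(t)dt and applying j(0) = 216, we find j(t) = 216·cos(3·t). The integral of jerk, with a(0) = 0, gives acceleration: a(t) = 72·sin(3·t). The antiderivative of acceleration, with v(0) = -24, gives velocity: v(t) = -24·cos(3·t). The antiderivative of velocity, with x(0) = 1, gives position: x(t) = 1 - 8·sin(3·t). We have position x(t) = 1 - 8·sin(3·t). Substituting t = -pi/6: x(-pi/6) = 9.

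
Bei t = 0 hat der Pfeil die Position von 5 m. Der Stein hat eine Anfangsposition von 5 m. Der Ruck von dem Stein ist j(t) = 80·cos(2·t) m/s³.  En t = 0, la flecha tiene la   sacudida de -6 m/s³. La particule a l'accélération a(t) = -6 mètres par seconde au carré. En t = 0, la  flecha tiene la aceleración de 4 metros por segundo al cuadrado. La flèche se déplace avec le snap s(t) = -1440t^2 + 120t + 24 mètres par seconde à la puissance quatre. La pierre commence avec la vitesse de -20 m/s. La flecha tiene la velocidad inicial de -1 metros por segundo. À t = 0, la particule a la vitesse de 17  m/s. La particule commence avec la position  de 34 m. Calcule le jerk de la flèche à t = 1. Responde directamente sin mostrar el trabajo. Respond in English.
j(1) = -402.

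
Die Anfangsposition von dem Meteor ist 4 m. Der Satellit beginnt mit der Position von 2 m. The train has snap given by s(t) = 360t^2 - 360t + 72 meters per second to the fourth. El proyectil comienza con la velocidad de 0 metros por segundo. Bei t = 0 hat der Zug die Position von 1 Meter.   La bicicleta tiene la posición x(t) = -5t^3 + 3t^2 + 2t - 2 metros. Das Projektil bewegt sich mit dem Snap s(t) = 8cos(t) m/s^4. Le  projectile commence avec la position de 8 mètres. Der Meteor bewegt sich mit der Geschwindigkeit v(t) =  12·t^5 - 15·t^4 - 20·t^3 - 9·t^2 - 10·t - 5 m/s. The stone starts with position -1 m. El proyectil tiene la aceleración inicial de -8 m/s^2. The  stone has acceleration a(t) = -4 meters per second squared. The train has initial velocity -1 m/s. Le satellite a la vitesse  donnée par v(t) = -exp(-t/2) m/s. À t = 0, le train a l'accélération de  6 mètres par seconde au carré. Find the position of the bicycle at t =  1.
From the given position equation x(t) = -5·t^3 + 3·t^2 + 2·t - 2, we substitute t = 1 to get x = -2.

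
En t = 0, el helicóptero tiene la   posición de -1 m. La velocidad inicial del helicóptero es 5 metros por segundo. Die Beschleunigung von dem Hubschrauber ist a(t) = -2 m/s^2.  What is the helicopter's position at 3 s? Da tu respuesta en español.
Necesitamos integrar nuestra ecuación de la aceleración a(t) = -2 2 veces. La antiderivada de la aceleración, con v(0) = 5, da la velocidad: v(t) = 5 - 2·t. La antiderivada de la velocidad, con x(0) = -1, da la posición: x(t) = -t^2 + 5·t - 1. Usando x(t) = -t^2 + 5·t - 1 y sustituyendo t = 3, encontramos x = 5.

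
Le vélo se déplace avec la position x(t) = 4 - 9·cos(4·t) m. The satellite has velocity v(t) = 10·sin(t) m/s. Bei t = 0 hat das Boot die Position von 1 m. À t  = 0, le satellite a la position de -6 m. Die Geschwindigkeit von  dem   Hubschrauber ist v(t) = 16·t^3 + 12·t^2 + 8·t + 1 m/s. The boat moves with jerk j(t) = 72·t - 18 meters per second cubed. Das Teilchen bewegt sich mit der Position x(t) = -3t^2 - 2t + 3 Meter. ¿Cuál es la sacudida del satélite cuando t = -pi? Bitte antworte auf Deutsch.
Wir müssen unsere Gleichung für die Geschwindigkeit v(t) = 10·sin(t) 2-mal ableiten. Mit d/dt von v(t) finden wir a(t) = 10·cos(t). Durch Ableiten von der Beschleunigung erhalten wir den Ruck: j(t) = -10·sin(t). Mit j(t) = -10·sin(t) und Einsetzen von t = -pi, finden wir j = 0.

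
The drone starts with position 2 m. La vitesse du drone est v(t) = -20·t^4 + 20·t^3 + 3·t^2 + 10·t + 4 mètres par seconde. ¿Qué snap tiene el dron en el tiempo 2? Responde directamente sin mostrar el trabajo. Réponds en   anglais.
s(2) = -840.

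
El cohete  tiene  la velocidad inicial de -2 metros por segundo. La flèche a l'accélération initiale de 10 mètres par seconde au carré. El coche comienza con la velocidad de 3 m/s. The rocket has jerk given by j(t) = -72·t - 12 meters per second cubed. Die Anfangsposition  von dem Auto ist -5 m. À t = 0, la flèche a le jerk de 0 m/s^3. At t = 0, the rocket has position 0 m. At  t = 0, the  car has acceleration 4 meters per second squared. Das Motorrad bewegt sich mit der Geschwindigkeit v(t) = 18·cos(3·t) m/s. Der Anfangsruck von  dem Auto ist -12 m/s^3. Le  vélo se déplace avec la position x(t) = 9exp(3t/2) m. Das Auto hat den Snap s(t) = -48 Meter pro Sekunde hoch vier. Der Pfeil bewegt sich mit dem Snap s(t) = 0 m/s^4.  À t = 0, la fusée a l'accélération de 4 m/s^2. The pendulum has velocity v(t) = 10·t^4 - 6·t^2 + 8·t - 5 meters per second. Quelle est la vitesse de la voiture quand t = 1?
En partant du snap s(t) = -48, nous prenons 3 primitives. L'intégrale du snap, avec j(0) = -12, donne le jerk: j(t) = -48·t - 12. L'intégrale du jerk, avec a(0) = 4, donne l'accélération: a(t) = -24·t^2 - 12·t + 4. En intégrant l'accélération et en utilisant la condition initiale v(0) = 3, nous obtenons v(t) = -8·t^3 - 6·t^2 + 4·t + 3. En utilisant v(t) = -8·t^3 - 6·t^2 + 4·t + 3 et en substituant t = 1, nous trouvons v = -7.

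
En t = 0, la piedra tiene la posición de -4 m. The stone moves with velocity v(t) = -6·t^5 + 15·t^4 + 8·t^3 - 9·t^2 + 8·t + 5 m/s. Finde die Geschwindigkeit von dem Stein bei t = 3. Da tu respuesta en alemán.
Aus der Gleichung für die Geschwindigkeit v(t) = -6·t^5 + 15·t^4 + 8·t^3 - 9·t^2 + 8·t + 5, setzen wir t = 3 ein und erhalten v = -79.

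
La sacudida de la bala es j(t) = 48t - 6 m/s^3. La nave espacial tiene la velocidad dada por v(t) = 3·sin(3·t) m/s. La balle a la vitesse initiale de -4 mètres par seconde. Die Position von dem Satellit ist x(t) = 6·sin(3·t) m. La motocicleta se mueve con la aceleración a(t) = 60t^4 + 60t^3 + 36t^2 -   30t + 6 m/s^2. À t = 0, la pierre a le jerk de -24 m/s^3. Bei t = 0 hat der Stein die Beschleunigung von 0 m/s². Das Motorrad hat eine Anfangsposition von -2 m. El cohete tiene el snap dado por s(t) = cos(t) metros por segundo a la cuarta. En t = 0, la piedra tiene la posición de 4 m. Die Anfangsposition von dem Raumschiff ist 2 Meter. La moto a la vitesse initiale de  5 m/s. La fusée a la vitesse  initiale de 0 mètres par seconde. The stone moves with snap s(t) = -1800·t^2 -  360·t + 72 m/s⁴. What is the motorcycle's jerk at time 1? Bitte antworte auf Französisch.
Pour résoudre ceci, nous devons prendre 1 dérivée de notre équation de l'accélération a(t) = 60·t^4 + 60·t^3 + 36·t^2 - 30·t + 6. En dérivant l'accélération, nous obtenons le jerk: j(t) = 240·t^3 + 180·t^2 + 72·t - 30. En utilisant j(t) = 240·t^3 + 180·t^2 + 72·t - 30 et en substituant t = 1, nous trouvons j = 462.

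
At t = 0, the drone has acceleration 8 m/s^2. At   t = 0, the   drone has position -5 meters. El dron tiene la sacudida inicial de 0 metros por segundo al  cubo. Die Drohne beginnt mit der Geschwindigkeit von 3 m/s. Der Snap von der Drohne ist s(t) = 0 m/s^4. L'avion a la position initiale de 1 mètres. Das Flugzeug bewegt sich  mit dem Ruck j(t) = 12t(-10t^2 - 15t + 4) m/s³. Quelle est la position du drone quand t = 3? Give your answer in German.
Um dies zu lösen, müssen wir 4 Stammfunktionen unserer Gleichung für den Snap s(t) = 0 finden. Mit ∫s(t)dt und Anwendung von j(0) = 0, finden wir j(t) = 0. Die Stammfunktion von dem Ruck ist die Beschleunigung. Mit a(0) = 8 erhalten wir a(t) = 8. Das Integral von der Beschleunigung ist die Geschwindigkeit. Mit v(0) = 3 erhalten wir v(t) = 8·t + 3. Das Integral von der Geschwindigkeit ist die Position. Mit x(0) = -5 erhalten wir x(t) = 4·t^2 + 3·t - 5. Aus der Gleichung für die Position x(t) = 4·t^2 + 3·t - 5, setzen wir t = 3 ein und erhalten x = 40.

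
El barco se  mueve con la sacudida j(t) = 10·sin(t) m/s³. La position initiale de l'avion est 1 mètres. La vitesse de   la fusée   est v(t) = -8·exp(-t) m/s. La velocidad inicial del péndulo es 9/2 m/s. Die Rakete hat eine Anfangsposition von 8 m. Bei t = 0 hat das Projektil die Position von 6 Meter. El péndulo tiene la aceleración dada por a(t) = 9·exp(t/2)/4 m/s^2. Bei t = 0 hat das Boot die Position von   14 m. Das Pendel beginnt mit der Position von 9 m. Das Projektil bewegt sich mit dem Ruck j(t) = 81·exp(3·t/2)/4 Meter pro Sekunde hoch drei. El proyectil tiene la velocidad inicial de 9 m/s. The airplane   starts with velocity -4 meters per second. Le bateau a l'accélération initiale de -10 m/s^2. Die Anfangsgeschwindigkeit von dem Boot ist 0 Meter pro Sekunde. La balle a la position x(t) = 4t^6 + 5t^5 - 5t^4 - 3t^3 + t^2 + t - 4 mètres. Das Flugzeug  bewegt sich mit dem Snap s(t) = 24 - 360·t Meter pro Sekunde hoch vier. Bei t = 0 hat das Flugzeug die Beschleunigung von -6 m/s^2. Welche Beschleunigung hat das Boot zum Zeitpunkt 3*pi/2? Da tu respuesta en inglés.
Starting from jerk j(t) = 10·sin(t), we take 1 antiderivative. Taking ∫j(t)dt and applying a(0) = -10, we find a(t) = -10·cos(t). We have acceleration a(t) = -10·cos(t). Substituting t = 3*pi/2: a(3*pi/2) = 0.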